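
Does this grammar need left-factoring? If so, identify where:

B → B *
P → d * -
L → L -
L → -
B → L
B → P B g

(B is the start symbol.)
No, left-factoring is not needed

Left-factoring is needed when two productions for the same non-terminal
share a common prefix on the right-hand side.

Productions for B:
  B → B *
  B → L
  B → P B g
Productions for L:
  L → L -
  L → -

No common prefixes found.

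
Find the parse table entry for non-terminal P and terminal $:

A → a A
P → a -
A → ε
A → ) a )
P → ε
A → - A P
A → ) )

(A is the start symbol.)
To find M[P, $], we find productions for P where $ is in the predict set (PREDICT(N → α) = (FIRST(α) \ {ε}) ∪ (FOLLOW(N) if α ⇒* ε)).

Relevant sets:
  FOLLOW(P) = { $, 'a' }

P → a -: PREDICT = { 'a' }
P → ε: PREDICT = { $, 'a' }
  $ is in predict set, so this production goes in M[P, $]

M[P, $] = P → ε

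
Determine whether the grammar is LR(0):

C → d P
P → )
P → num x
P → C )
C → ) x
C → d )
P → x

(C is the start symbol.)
No. Shift-reduce conflict between [C → d ) .] and [C → ) . x]

Augment with C' → C and build the canonical LR(0) collection (I0 = CLOSURE({[C' → . C]}), then GOTO on every symbol after a dot until no new states appear). It has 12 states:
  I0: { [C → . ) x], [C → . d )], [C → . d P], [C' → . C] }  — shift
  I1: { [C → ) . x] }  — shift
  I2: { [C' → C .] }  — accept
  I3: { [C → . ) x], [C → . d )], [C → . d P], [C → d . )], [C → d . P], [P → . )], [P → . C )], [P → . num x], [P → . x] }  — shift
  I4: { [C → ) . x], [C → d ) .], [P → ) .] }  — shift, 2 reduces
  I5: { [P → C . )] }  — shift
  I6: { [C → d P .] }  — reduce
  I7: { [P → num . x] }  — shift
  I8: { [P → x .] }  — reduce
  I9: { [P → num x .] }  — reduce
  I10: { [P → C ) .] }  — reduce
  I11: { [C → ) x .] }  — reduce

Conflict in state I4:
  Shift-reduce conflict between [C → d ) .] and [C → ) . x]
So the grammar is NOT LR(0).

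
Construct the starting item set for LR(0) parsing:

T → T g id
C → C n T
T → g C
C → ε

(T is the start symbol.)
{ [T → . T g id], [T → . g C], [T' → . T] }

First, augment the grammar with T' → T
I₀ = CLOSURE({ [T' → . T] }):
  [T' → . T] has the dot before T: add [T → . T g id], [T → . g C]
No further items can be added.

I₀ = { [T → . T g id], [T → . g C], [T' → . T] }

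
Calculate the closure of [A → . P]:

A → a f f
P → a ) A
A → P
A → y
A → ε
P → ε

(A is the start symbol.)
To compute CLOSURE, for each item [A → α.Bβ] where B is a non-terminal, add [B → .γ] for all productions B → γ; repeat for the newly added items until nothing changes.

Start with: [A → . P]
  [A → . P] has the dot before P: add [P → . a ) A], [P → .]
No further items can be added.

CLOSURE = { [A → . P], [P → . a ) A], [P → .] }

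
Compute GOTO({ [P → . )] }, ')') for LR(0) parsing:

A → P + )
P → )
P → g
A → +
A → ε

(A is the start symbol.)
GOTO(I, ')') = CLOSURE({ [A → αX.β] : [A → α.Xβ] ∈ I, X = ')' })

Items with dot before ')', with the dot advanced:
  [P → . )] → [P → ) .]
Closure adds nothing (no advanced item has the dot before a non-terminal).

GOTO = { [P → ) .] }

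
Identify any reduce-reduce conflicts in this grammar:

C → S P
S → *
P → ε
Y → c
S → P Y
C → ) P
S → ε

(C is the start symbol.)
Augment with C' → C and build the canonical LR(0) collection (I0 = CLOSURE({[C' → . C]}), then GOTO on every symbol after a dot until no new states appear). It has 10 states:
  I0: { [C → . ) P], [C → . S P], [C' → . C], [P → .], [S → . *], [S → . P Y], [S → .] }  — shift, 2 reduces
  I1: { [C → ) . P], [P → .] }  — reduce
  I2: { [S → * .] }  — reduce
  I3: { [C' → C .] }  — accept
  I4: { [S → P . Y], [Y → . c] }  — shift
  I5: { [C → S . P], [P → .] }  — reduce
  I6: { [C → S P .] }  — reduce
  I7: { [S → P Y .] }  — reduce
  I8: { [Y → c .] }  — reduce
  I9: { [C → ) P .] }  — reduce

I0 contains complete items [P → .], [S → .] — reduce-reduce conflict.

Answer: Yes — I0: [P → .] vs [S → .]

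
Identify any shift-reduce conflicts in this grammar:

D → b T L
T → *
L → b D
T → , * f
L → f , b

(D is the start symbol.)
No shift-reduce conflicts

Augment with D' → D and build the canonical LR(0) collection (I0 = CLOSURE({[D' → . D]}), then GOTO on every symbol after a dot until no new states appear). It has 14 states:
  I0: { [D → . b T L], [D' → . D] }  — shift
  I1: { [D' → D .] }  — accept
  I2: { [D → b . T L], [T → . *], [T → . , * f] }  — shift
  I3: { [T → * .] }  — reduce
  I4: { [T → , . * f] }  — shift
  I5: { [D → b T . L], [L → . b D], [L → . f , b] }  — shift
  I6: { [D → b T L .] }  — reduce
  I7: { [D → . b T L], [L → b . D] }  — shift
  I8: { [L → f . , b] }  — shift
  I9: { [L → f , . b] }  — shift
  I10: { [L → f , b .] }  — reduce
  I11: { [L → b D .] }  — reduce
  I12: { [T → , * . f] }  — shift
  I13: { [T → , * f .] }  — reduce

No state contains both a complete item and a shift item.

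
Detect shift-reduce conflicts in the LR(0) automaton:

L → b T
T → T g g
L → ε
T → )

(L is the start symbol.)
Yes — I0: [L → .] vs [L → . b T]; I4: [L → b T .] vs [T → T . g g]

Augment with L' → L and build the canonical LR(0) collection (I0 = CLOSURE({[L' → . L]}), then GOTO on every symbol after a dot until no new states appear). It has 7 states:
  I0: { [L → . b T], [L → .], [L' → . L] }  — shift, reduce
  I1: { [L' → L .] }  — accept
  I2: { [L → b . T], [T → . )], [T → . T g g] }  — shift
  I3: { [T → ) .] }  — reduce
  I4: { [L → b T .], [T → T . g g] }  — shift, reduce
  I5: { [T → T g . g] }  — shift
  I6: { [T → T g g .] }  — reduce

I0 contains reduce item [L → .] and shift item [L → . b T] — shift-reduce conflict.
I4 contains reduce item [L → b T .] and shift item [T → T . g g] — shift-reduce conflict.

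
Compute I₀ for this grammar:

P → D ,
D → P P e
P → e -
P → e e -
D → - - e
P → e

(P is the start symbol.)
{ [D → . - - e], [D → . P P e], [P → . D ,], [P → . e -], [P → . e e -], [P → . e], [P' → . P] }

First, augment the grammar with P' → P
I₀ = CLOSURE({ [P' → . P] }):
  [P' → . P] has the dot before P: add [P → . D ,], [P → . e -], [P → . e e -], [P → . e]
  [P → . D ,] has the dot before D: add [D → . P P e], [D → . - - e]
No further items can be added.

I₀ = { [D → . - - e], [D → . P P e], [P → . D ,], [P → . e -], [P → . e e -], [P → . e], [P' → . P] }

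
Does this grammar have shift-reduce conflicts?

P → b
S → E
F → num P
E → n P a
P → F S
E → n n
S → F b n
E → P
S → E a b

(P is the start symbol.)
Augment with P' → P and build the canonical LR(0) collection (I0 = CLOSURE({[P' → . P]}), then GOTO on every symbol after a dot until no new states appear). It has 18 states:
  I0: { [F → . num P], [P → . F S], [P → . b], [P' → . P] }  — shift
  I1: { [E → . P], [E → . n P a], [E → . n n], [F → . num P], [P → . F S], [P → . b], [P → F . S], [S → . E a b], [S → . E], [S → . F b n] }  — shift
  I2: { [P' → P .] }  — accept
  I3: { [P → b .] }  — reduce
  I4: { [F → . num P], [F → num . P], [P → . F S], [P → . b] }  — shift
  I5: { [F → num P .] }  — reduce
  I6: { [S → E . a b], [S → E .] }  — shift, reduce
  I7: { [E → . P], [E → . n P a], [E → . n n], [F → . num P], [P → . F S], [P → . b], [P → F . S], [S → . E a b], [S → . E], [S → . F b n], [S → F . b n] }  — shift
  I8: { [E → P .] }  — reduce
  I9: { [P → F S .] }  — reduce
  I10: { [E → n . P a], [E → n . n], [F → . num P], [P → . F S], [P → . b] }  — shift
  I11: { [E → n P . a] }  — shift
  I12: { [E → n n .] }  — reduce
  I13: { [E → n P a .] }  — reduce
  I14: { [P → b .], [S → F b . n] }  — shift, reduce
  I15: { [S → F b n .] }  — reduce
  I16: { [S → E a . b] }  — shift
  I17: { [S → E a b .] }  — reduce

I6 contains reduce item [S → E .] and shift item [S → E . a b] — shift-reduce conflict.
I14 contains reduce item [P → b .] and shift item [S → F b . n] — shift-reduce conflict.

Answer: Yes — I6: [S → E .] vs [S → E . a b]; I14: [P → b .] vs [S → F b . n]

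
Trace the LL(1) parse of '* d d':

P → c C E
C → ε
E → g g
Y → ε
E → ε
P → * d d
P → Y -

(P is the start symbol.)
Stack is shown with the top on the left.

Stack    Input    Action
------------------------
P $      * d d $  output P → * d d
* d d $  * d d $  match '*'
d d $    d d $    match 'd'
d $      d $      match 'd'
$        $        accept

The string is accepted.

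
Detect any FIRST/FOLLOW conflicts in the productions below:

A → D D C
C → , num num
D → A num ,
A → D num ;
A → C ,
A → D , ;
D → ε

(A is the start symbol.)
A FIRST/FOLLOW conflict occurs when a non-terminal N has a nullable alternative N → β (β ⇒* ε) and another alternative N → α with FIRST(α) ∩ FOLLOW(N) ≠ ∅: on such a lookahead the parser cannot decide between expanding α and letting N vanish via β.

Nullable non-terminals: D.
FIRST sets used below: FIRST(A) = { ',', 'num' }

D: nullable alternative(s) D → ε; FOLLOW(D) = { ',', 'num' }
  D → A num ,: FIRST \ {ε} = { ',', 'num' } — overlaps FOLLOW(D) on { ',', 'num' }: CONFLICT
  D → ε: FIRST \ {ε} = { } — this is the only nullable alternative, skip

A, C have no nullable alternative, so no FIRST/FOLLOW check is needed there.

So the grammar has 1 FIRST/FOLLOW conflict (marked CONFLICT above).

Answer: Yes. D → A num ',' with FOLLOW(D) on { ',', 'num' }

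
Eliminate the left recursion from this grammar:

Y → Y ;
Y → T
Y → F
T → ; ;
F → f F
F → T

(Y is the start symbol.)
Y → T Y'
Y → F Y'
Y' → ; Y'
Y' → ε
T → ; ;
F → f F
F → T

Y is directly left-recursive. The standard transformation for
  A → A α₁ | ... | A α_m | β₁ | ... | β_n
is
  A  → β₁ A' | ... | β_n A'
  A' → α₁ A' | ... | α_m A' | ε

Y → T becomes Y → T Y'
Y → F becomes Y → F Y'
Y → Y ; becomes Y' → ; Y'
Add Y' → ε

Productions for other non-terminals are unchanged:
  T → ; ;
  F → f F
  F → T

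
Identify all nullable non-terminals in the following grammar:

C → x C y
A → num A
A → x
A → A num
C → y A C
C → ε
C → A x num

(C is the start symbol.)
A non-terminal is nullable if it can derive ε (the empty string): either it has an ε-production, or it has a production whose right-hand side consists entirely of nullable non-terminals.

ε-productions: C → ε
So C is immediately nullable.
No further non-terminal can be added: every production for the remaining non-terminals contains a terminal or a non-nullable non-terminal.
Nullable = { 'C' }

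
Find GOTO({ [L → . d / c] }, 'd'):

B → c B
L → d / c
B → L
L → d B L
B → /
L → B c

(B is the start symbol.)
{ [L → d . / c] }

GOTO(I, 'd') = CLOSURE({ [A → αX.β] : [A → α.Xβ] ∈ I, X = 'd' })

Items with dot before 'd', with the dot advanced:
  [L → . d / c] → [L → d . / c]
Closure adds nothing (no advanced item has the dot before a non-terminal).

GOTO = { [L → d . / c] }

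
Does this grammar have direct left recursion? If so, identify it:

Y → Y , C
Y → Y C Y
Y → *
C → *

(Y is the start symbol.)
Yes, Y is left-recursive

Direct left recursion occurs when N → N α for some non-terminal N (the right-hand side begins with the left-hand side itself).

Y → Y , C: LEFT RECURSIVE (starts with Y)
Y → Y C Y: LEFT RECURSIVE (starts with Y)
Y → *: starts with '*'
C → *: starts with '*'

The grammar has direct left recursion on: Y.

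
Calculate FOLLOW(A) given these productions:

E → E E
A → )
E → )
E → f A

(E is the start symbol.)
{ $, ')', 'f' }

In E → f A: A is at the end, add FOLLOW(E)

The FOLLOW sets referred to above (computed the same way, to a fixed point):
  FOLLOW(E) = { $, ')', 'f' }

Taking the union: FOLLOW(A) = { $, ')', 'f' }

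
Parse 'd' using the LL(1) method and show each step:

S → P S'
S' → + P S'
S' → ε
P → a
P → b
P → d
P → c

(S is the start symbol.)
Stack is shown with the top on the left.

Stack   Input  Action
---------------------
S $     d $    output S → P S'
P S' $  d $    output P → d
d S' $  d $    match 'd'
S' $    $      output S' → ε
$       $      accept

The string is accepted.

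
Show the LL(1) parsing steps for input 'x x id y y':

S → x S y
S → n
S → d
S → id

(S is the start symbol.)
LL(1) parsing maintains a stack (initially the start symbol over $) and the input. At each step: if the stack top is a terminal, match it against the current input token; if it is a non-terminal N, replace it with the RHS of M[N, lookahead] (the unique production whose predict set contains the lookahead).

Stack is shown with the top on the left.

Stack      Input         Action
-------------------------------
S $        x x id y y $  output S → x S y
x S y $    x x id y y $  match 'x'
S y $      x id y y $    output S → x S y
x S y y $  x id y y $    match 'x'
S y y $    id y y $      output S → id
id y y $   id y y $      match 'id'
y y $      y y $         match 'y'
y $        y $           match 'y'
$          $             accept

The string is accepted.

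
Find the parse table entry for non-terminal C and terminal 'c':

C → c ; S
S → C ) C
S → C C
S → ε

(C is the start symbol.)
To find M[C, 'c'], we find productions for C where 'c' is in the predict set (PREDICT(N → α) = (FIRST(α) \ {ε}) ∪ (FOLLOW(N) if α ⇒* ε)).

C → c ; S: PREDICT = { 'c' }
  'c' is in predict set, so this production goes in M[C, 'c']

M[C, 'c'] = C → c ; S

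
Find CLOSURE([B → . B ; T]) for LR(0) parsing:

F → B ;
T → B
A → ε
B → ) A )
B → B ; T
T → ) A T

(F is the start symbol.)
To compute CLOSURE, for each item [A → α.Bβ] where B is a non-terminal, add [B → .γ] for all productions B → γ; repeat for the newly added items until nothing changes.

Start with: [B → . B ; T]
  [B → . B ; T] has the dot before B: add [B → . ) A )]
No further items can be added.

CLOSURE = { [B → . ) A )], [B → . B ; T] }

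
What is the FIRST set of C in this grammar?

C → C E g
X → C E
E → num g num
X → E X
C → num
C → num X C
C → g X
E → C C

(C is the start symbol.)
{ 'g', 'num' }

To compute FIRST(C), examine every production with C on the left-hand side, reading each right-hand side left to right until a non-nullable symbol is reached.

From C → C E g:
  - C is the symbol being defined: contributes nothing new
    C is not nullable, so stop
From C → num:
  - num is a terminal: add 'num' and stop
From C → num X C:
  - num is a terminal: add 'num' and stop
From C → g X:
  - g is a terminal: add 'g' and stop

Collecting: FIRST(C) = { 'g', 'num' }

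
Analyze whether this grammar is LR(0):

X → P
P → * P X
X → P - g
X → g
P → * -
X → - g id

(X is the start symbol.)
No. Shift-reduce conflict between [X → P .] and [X → P . - g]

A grammar is LR(0) if no state in the canonical LR(0) collection has:
  - both a shift item (dot before a terminal) and a complete item (shift-reduce conflict), or
  - two or more complete items (reduce-reduce conflict; the accept item [X' → X .] counts as a complete item here).

Augment with X' → X and build the canonical LR(0) collection (I0 = CLOSURE({[X' → . X]}), then GOTO on every symbol after a dot until no new states appear). It has 13 states:
  I0: { [P → . * -], [P → . * P X], [X → . - g id], [X → . P - g], [X → . P], [X → . g], [X' → . X] }  — shift
  I1: { [P → * . -], [P → * . P X], [P → . * -], [P → . * P X] }  — shift
  I2: { [X → - . g id] }  — shift
  I3: { [X → P . - g], [X → P .] }  — shift, reduce
  I4: { [X' → X .] }  — accept
  I5: { [X → g .] }  — reduce
  I6: { [X → P - . g] }  — shift
  I7: { [X → P - g .] }  — reduce
  I8: { [X → - g . id] }  — shift
  I9: { [X → - g id .] }  — reduce
  I10: { [P → * - .] }  — reduce
  I11: { [P → * P . X], [P → . * -], [P → . * P X], [X → . - g id], [X → . P - g], [X → . P], [X → . g] }  — shift
  I12: { [P → * P X .] }  — reduce

Conflict in state I3:
  Shift-reduce conflict between [X → P .] and [X → P . - g]
So the grammar is NOT LR(0).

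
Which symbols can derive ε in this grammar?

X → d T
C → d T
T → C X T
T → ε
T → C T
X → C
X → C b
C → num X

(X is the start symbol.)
ε-productions: T → ε
So T is immediately nullable.
No further non-terminal can be added: every production for the remaining non-terminals contains a terminal or a non-nullable non-terminal.
Nullable = { 'T' }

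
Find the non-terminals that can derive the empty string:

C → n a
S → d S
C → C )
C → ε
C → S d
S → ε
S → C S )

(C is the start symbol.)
A non-terminal is nullable if it can derive ε (the empty string): either it has an ε-production, or it has a production whose right-hand side consists entirely of nullable non-terminals.

ε-productions: C → ε, S → ε
So C, S are immediately nullable.
Every non-terminal is now nullable.
Nullable = { 'C', 'S' }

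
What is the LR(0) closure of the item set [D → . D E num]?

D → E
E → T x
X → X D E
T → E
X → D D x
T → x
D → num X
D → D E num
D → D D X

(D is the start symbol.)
{ [D → . D D X], [D → . D E num], [D → . E], [D → . num X], [E → . T x], [T → . E], [T → . x] }

To compute CLOSURE, for each item [A → α.Bβ] where B is a non-terminal, add [B → .γ] for all productions B → γ; repeat for the newly added items until nothing changes.

Start with: [D → . D E num]
  [D → . D E num] has the dot before D: add [D → . E], [D → . num X], [D → . D D X]
  [D → . E] has the dot before E: add [E → . T x]
  [E → . T x] has the dot before T: add [T → . E], [T → . x]
No further items can be added.

CLOSURE = { [D → . D D X], [D → . D E num], [D → . E], [D → . num X], [E → . T x], [T → . E], [T → . x] }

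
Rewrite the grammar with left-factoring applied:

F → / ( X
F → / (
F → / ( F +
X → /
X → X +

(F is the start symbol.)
Left-factoring transforms A → αβ₁ | αβ₂ into A → αA' and A' → β₁ | β₂
(α is the longest common prefix among the alternatives). Repeat until
no nonterminal has two alternatives with a common prefix.

Round 1: F has alternatives sharing prefix '/ ('. Introduce F': F → / ( F'
  Add: F' → X
  Add: F' → ε
  Add: F' → F +

No remaining common prefixes — done.

Resulting grammar:
F → / ( F'
F' → X
F' → ε
F' → F +
X → /
X → X +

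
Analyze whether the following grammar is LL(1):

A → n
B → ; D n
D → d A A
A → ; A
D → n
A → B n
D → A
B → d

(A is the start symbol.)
Relevant sets:
  FIRST(B) = { ';', 'd' }
  FIRST(A) = { ';', 'd', 'n' }

For A:
  PREDICT(A → n) = { 'n' }
  PREDICT(A → ';' A) = { ';' }
  PREDICT(A → B n) = { ';', 'd' }
For B:
  PREDICT(B → ';' D n) = { ';' }
  PREDICT(B → d) = { 'd' }
For D:
  PREDICT(D → d A A) = { 'd' }
  PREDICT(D → n) = { 'n' }
  PREDICT(D → A) = { ';', 'd', 'n' }

Conflict found: Predict set conflict for A: { ';' }
The grammar is NOT LL(1).

Answer: No. Predict set conflict for A: { ';' }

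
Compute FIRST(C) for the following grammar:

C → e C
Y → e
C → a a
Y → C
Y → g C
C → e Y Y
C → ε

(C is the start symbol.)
{ 'a', 'e', ε }

From C → e C:
  - e is a terminal: add 'e' and stop
From C → a a:
  - a is a terminal: add 'a' and stop
From C → e Y Y:
  - e is a terminal: add 'e' and stop
From C → ε:
  - ε-production, so ε ∈ FIRST(C)

Collecting: FIRST(C) = { 'a', 'e', ε }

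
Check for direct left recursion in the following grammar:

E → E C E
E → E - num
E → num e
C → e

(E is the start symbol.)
Direct left recursion occurs when N → N α for some non-terminal N (the right-hand side begins with the left-hand side itself).

E → E C E: LEFT RECURSIVE (starts with E)
E → E - num: LEFT RECURSIVE (starts with E)
E → num e: starts with num
C → e: starts with e

The grammar has direct left recursion on: E.

Answer: Yes, E is left-recursive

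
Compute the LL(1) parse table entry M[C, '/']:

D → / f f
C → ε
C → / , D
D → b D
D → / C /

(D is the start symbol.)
C → ε, C → / , D

To find M[C, '/'], we find productions for C where '/' is in the predict set (PREDICT(N → α) = (FIRST(α) \ {ε}) ∪ (FOLLOW(N) if α ⇒* ε)).

Relevant sets:
  FOLLOW(C) = { '/' }

C → ε: PREDICT = { '/' }
  '/' is in predict set, so this production goes in M[C, '/']
C → / , D: PREDICT = { '/' }
  '/' is in predict set, so this production goes in M[C, '/']

M[C, '/'] = C → ε, C → / , D  (a multiply-defined cell — the grammar is not LL(1))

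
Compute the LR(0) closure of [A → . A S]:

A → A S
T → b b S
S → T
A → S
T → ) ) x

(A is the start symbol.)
{ [A → . A S], [A → . S], [S → . T], [T → . ) ) x], [T → . b b S] }

Start with: [A → . A S]
  [A → . A S] has the dot before A: add [A → . S]
  [A → . S] has the dot before S: add [S → . T]
  [S → . T] has the dot before T: add [T → . b b S], [T → . ) ) x]
No further items can be added.

CLOSURE = { [A → . A S], [A → . S], [S → . T], [T → . ) ) x], [T → . b b S] }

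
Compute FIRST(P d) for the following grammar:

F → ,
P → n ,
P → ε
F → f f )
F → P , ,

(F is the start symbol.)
{ 'd', 'n' }

FIRST sets of the non-terminals involved (from the grammar, by fixed-point iteration):
  FIRST(P) = { 'n', ε }

To compute FIRST(P d), process the symbols left to right:
Symbol P is a non-terminal. Add FIRST(P) \ {ε} = { 'n' }
P is nullable (ε ∈ FIRST(P)), continue to the next symbol.
Symbol d is a terminal. Add 'd' and stop.
FIRST(P d) = { 'd', 'n' }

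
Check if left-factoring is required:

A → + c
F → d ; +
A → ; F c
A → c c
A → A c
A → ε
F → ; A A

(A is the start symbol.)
No, left-factoring is not needed

Left-factoring is needed when two productions for the same non-terminal
share a common prefix on the right-hand side.

Productions for A:
  A → + c
  A → ; F c
  A → c c
  A → A c
  A → ε
Productions for F:
  F → d ; +
  F → ; A A

No common prefixes found.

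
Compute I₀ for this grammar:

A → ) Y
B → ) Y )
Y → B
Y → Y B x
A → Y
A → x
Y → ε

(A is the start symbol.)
{ [A → . ) Y], [A → . Y], [A → . x], [A' → . A], [B → . ) Y )], [Y → . B], [Y → . Y B x], [Y → .] }

First, augment the grammar with A' → A
I₀ = CLOSURE({ [A' → . A] }):
  [A' → . A] has the dot before A: add [A → . ) Y], [A → . Y], [A → . x]
  [A → . Y] has the dot before Y: add [Y → . B], [Y → . Y B x], [Y → .]
  [Y → . B] has the dot before B: add [B → . ) Y )]
No further items can be added.

I₀ = { [A → . ) Y], [A → . Y], [A → . x], [A' → . A], [B → . ) Y )], [Y → . B], [Y → . Y B x], [Y → .] }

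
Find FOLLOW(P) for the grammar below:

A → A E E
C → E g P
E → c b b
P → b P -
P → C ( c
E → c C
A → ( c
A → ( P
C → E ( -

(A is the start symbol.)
{ $, '(', '-', 'c', 'g' }

In C → E g P: P is at the end, add FOLLOW(C)
In P → b P -: P is followed by '-', add FIRST('-') \ {ε} = { '-' }
In A → ( P: P is at the end, add FOLLOW(A)

The FOLLOW sets referred to above (computed the same way, to a fixed point):
  FOLLOW(C) = { $, '(', 'c', 'g' }
  FOLLOW(A) = { $, 'c' }

Taking the union: FOLLOW(P) = { $, '(', '-', 'c', 'g' }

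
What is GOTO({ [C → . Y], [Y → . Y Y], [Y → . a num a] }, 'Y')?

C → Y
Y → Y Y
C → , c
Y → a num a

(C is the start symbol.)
{ [C → Y .], [Y → . Y Y], [Y → . a num a], [Y → Y . Y] }

GOTO(I, 'Y') = CLOSURE({ [A → αX.β] : [A → α.Xβ] ∈ I, X = 'Y' })

Items with dot before 'Y', with the dot advanced:
  [C → . Y] → [C → Y .]
  [Y → . Y Y] → [Y → Y . Y]
Closure of the advanced items:
  [Y → Y . Y] has the dot before Y: add [Y → . Y Y], [Y → . a num a]

GOTO = { [C → Y .], [Y → . Y Y], [Y → . a num a], [Y → Y . Y] }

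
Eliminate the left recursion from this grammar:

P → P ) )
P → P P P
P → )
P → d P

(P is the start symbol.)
P → ) P'
P → d P P'
P' → ) ) P'
P' → P P P'
P' → ε

P is directly left-recursive. The standard transformation for
  A → A α₁ | ... | A α_m | β₁ | ... | β_n
is
  A  → β₁ A' | ... | β_n A'
  A' → α₁ A' | ... | α_m A' | ε

P → ) becomes P → ) P'
P → d P becomes P → d P P'
P → P ) ) becomes P' → ) ) P'
P → P P P becomes P' → P P P'
Add P' → ε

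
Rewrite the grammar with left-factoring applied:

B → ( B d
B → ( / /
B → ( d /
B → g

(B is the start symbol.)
B → ( B'
B' → B d
B' → / /
B' → d /
B → g

Left-factoring transforms A → αβ₁ | αβ₂ into A → αA' and A' → β₁ | β₂
(α is the longest common prefix among the alternatives). Repeat until
no nonterminal has two alternatives with a common prefix.

Round 1: B has alternatives sharing prefix '('. Introduce B': B → ( B'
  Add: B' → B d
  Add: B' → / /
  Add: B' → d /

No remaining common prefixes — done.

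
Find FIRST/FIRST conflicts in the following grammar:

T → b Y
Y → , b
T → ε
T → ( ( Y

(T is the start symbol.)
No FIRST/FIRST conflicts.

A FIRST/FIRST conflict occurs when two productions N → α and N → β for the same non-terminal have FIRST(α) ∩ FIRST(β) ≠ ∅ (with ε ∈ FIRST of a nullable right-hand side, so two nullable alternatives also conflict).

Productions for T:
  T → b Y: FIRST = { 'b' }
  T → ε: FIRST = { ε }
  T → ( ( Y: FIRST = { '(' }
Y has only one production, so no FIRST/FIRST conflict is possible there.

All alternatives of each non-terminal have pairwise disjoint FIRST sets.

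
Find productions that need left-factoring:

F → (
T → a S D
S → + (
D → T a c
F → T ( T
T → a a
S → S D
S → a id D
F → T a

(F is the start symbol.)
Yes, F has productions with common prefix 'T'; T has productions with common prefix 'a'

Left-factoring is needed when two productions for the same non-terminal
share a common prefix on the right-hand side.

Productions for F:
  F → (
  F → T ( T
  F → T a
Productions for T:
  T → a S D
  T → a a
Productions for S:
  S → + (
  S → S D
  S → a id D

Found common prefix 'T' in productions for F
Found common prefix 'a' in productions for T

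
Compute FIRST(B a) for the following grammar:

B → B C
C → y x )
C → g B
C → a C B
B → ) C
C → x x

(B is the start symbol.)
{ ')' }

FIRST sets of the non-terminals involved (from the grammar, by fixed-point iteration):
  FIRST(B) = { ')' }

To compute FIRST(B a), process the symbols left to right:
Symbol B is a non-terminal. Add FIRST(B) \ {ε} = { ')' }
B is not nullable (ε ∉ FIRST(B)), so stop here.
FIRST(B a) = { ')' }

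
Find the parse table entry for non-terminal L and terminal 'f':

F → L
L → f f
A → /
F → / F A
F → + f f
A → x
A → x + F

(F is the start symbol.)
L → f f

To find M[L, 'f'], we find productions for L where 'f' is in the predict set (PREDICT(N → α) = (FIRST(α) \ {ε}) ∪ (FOLLOW(N) if α ⇒* ε)).

L → f f: PREDICT = { 'f' }
  'f' is in predict set, so this production goes in M[L, 'f']

M[L, 'f'] = L → f f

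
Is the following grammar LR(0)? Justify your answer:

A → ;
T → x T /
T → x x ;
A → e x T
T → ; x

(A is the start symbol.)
A grammar is LR(0) if no state in the canonical LR(0) collection has:
  - both a shift item (dot before a terminal) and a complete item (shift-reduce conflict), or
  - two or more complete items (reduce-reduce conflict; the accept item [A' → A .] counts as a complete item here).

Augment with A' → A and build the canonical LR(0) collection (I0 = CLOSURE({[A' → . A]}), then GOTO on every symbol after a dot until no new states appear). It has 13 states:
  I0: { [A → . ;], [A → . e x T], [A' → . A] }  — shift
  I1: { [A → ; .] }  — reduce
  I2: { [A' → A .] }  — accept
  I3: { [A → e . x T] }  — shift
  I4: { [A → e x . T], [T → . ; x], [T → . x T /], [T → . x x ;] }  — shift
  I5: { [T → ; . x] }  — shift
  I6: { [A → e x T .] }  — reduce
  I7: { [T → . ; x], [T → . x T /], [T → . x x ;], [T → x . T /], [T → x . x ;] }  — shift
  I8: { [T → x T . /] }  — shift
  I9: { [T → . ; x], [T → . x T /], [T → . x x ;], [T → x . T /], [T → x . x ;], [T → x x . ;] }  — shift
  I10: { [T → ; . x], [T → x x ; .] }  — shift, reduce
  I11: { [T → ; x .] }  — reduce
  I12: { [T → x T / .] }  — reduce

Conflict in state I10:
  Shift-reduce conflict between [T → x x ; .] and [T → ; . x]
So the grammar is NOT LR(0).

Answer: No. Shift-reduce conflict between [T → x x ; .] and [T → ; . x]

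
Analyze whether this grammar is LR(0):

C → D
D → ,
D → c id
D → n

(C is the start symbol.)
Yes, the grammar is LR(0)

A grammar is LR(0) if no state in the canonical LR(0) collection has:
  - both a shift item (dot before a terminal) and a complete item (shift-reduce conflict), or
  - two or more complete items (reduce-reduce conflict; the accept item [C' → C .] counts as a complete item here).

Augment with C' → C and build the canonical LR(0) collection (I0 = CLOSURE({[C' → . C]}), then GOTO on every symbol after a dot until no new states appear). It has 7 states:
  I0: { [C → . D], [C' → . C], [D → . ,], [D → . c id], [D → . n] }  — shift
  I1: { [D → , .] }  — reduce
  I2: { [C' → C .] }  — accept
  I3: { [C → D .] }  — reduce
  I4: { [D → c . id] }  — shift
  I5: { [D → n .] }  — reduce
  I6: { [D → c id .] }  — reduce

Every state is either a pure shift/goto state or contains exactly one complete item and nothing to shift — no conflicts. The grammar is LR(0).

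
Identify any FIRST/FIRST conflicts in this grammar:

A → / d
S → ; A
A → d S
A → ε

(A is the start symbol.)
No FIRST/FIRST conflicts.

A FIRST/FIRST conflict occurs when two productions N → α and N → β for the same non-terminal have FIRST(α) ∩ FIRST(β) ≠ ∅ (with ε ∈ FIRST of a nullable right-hand side, so two nullable alternatives also conflict).

Productions for A:
  A → / d: FIRST = { '/' }
  A → d S: FIRST = { 'd' }
  A → ε: FIRST = { ε }
S has only one production, so no FIRST/FIRST conflict is possible there.

All alternatives of each non-terminal have pairwise disjoint FIRST sets.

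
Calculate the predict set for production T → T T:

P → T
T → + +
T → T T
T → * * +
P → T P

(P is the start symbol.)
{ '*', '+' }

PREDICT(T → T T) = (FIRST(RHS) \ {ε}) ∪ (FOLLOW(T) if ε ∈ FIRST(RHS), i.e. RHS ⇒* ε)
FIRST(T) = { '*', '+' }
FIRST(T T) = { '*', '+' }
ε ∉ FIRST(T T), so FOLLOW(T) is not added.
PREDICT(T → T T) = { '*', '+' }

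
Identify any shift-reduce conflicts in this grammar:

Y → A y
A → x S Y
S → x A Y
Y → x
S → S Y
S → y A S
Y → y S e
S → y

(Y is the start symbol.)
Yes — I3: [Y → x .] vs [S → . x A Y]; I7: [S → y .] vs [A → . x S Y]; I12: [S → y A S .] vs [A → . x S Y]

Augment with Y' → Y and build the canonical LR(0) collection (I0 = CLOSURE({[Y' → . Y]}), then GOTO on every symbol after a dot until no new states appear). It has 18 states:
  I0: { [A → . x S Y], [Y → . A y], [Y → . x], [Y → . y S e], [Y' → . Y] }  — shift
  I1: { [Y → A . y] }  — shift
  I2: { [Y' → Y .] }  — accept
  I3: { [A → x . S Y], [S → . S Y], [S → . x A Y], [S → . y A S], [S → . y], [Y → x .] }  — shift, reduce
  I4: { [S → . S Y], [S → . x A Y], [S → . y A S], [S → . y], [Y → y . S e] }  — shift
  I5: { [A → . x S Y], [S → S . Y], [Y → . A y], [Y → . x], [Y → . y S e], [Y → y S . e] }  — shift
  I6: { [A → . x S Y], [S → x . A Y] }  — shift
  I7: { [A → . x S Y], [S → y . A S], [S → y .] }  — shift, reduce
  I8: { [S → . S Y], [S → . x A Y], [S → . y A S], [S → . y], [S → y A . S] }  — shift
  I9: { [A → x . S Y], [S → . S Y], [S → . x A Y], [S → . y A S], [S → . y] }  — shift
  I10: { [A → . x S Y], [A → x S . Y], [S → S . Y], [Y → . A y], [Y → . x], [Y → . y S e] }  — shift
  I11: { [A → x S Y .], [S → S Y .] }  — 2 reduces
  I12: { [A → . x S Y], [S → S . Y], [S → y A S .], [Y → . A y], [Y → . x], [Y → . y S e] }  — shift, reduce
  I13: { [S → S Y .] }  — reduce
  I14: { [A → . x S Y], [S → x A . Y], [Y → . A y], [Y → . x], [Y → . y S e] }  — shift
  I15: { [S → x A Y .] }  — reduce
  I16: { [Y → y S e .] }  — reduce
  I17: { [Y → A y .] }  — reduce

I3 contains reduce item [Y → x .] and shift items [S → . x A Y], [S → . y], [S → . y A S] — shift-reduce conflict.
I7 contains reduce item [S → y .] and shift item [A → . x S Y] — shift-reduce conflict.
I12 contains reduce item [S → y A S .] and shift items [A → . x S Y], [Y → . x], [Y → . y S e] — shift-reduce conflict.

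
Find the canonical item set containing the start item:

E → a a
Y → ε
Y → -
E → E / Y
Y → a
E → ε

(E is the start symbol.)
{ [E → . E / Y], [E → . a a], [E → .], [E' → . E] }

First, augment the grammar with E' → E
I₀ = CLOSURE({ [E' → . E] }):
  [E' → . E] has the dot before E: add [E → . a a], [E → . E / Y], [E → .]
No further items can be added.

I₀ = { [E → . E / Y], [E → . a a], [E → .], [E' → . E] }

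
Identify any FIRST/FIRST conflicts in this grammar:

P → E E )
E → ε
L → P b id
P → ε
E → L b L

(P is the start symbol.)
No FIRST/FIRST conflicts.

FIRST sets of the non-terminals at (or reachable through a nullable prefix from) the front of some alternative:
  FIRST(E) = { ')', 'b', ε }
  FIRST(L) = { ')', 'b' }

Productions for P:
  P → E E ): FIRST = { ')', 'b' }
  P → ε: FIRST = { ε }
Productions for E:
  E → ε: FIRST = { ε }
  E → L b L: FIRST = { ')', 'b' }
L has only one production, so no FIRST/FIRST conflict is possible there.

All alternatives of each non-terminal have pairwise disjoint FIRST sets.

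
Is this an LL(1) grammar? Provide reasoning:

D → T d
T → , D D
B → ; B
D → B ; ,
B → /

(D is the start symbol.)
Relevant sets:
  FIRST(T) = { ',' }
  FIRST(B) = { '/', ';' }

For D:
  PREDICT(D → T d) = { ',' }
  PREDICT(D → B ';' ',') = { '/', ';' }
For B:
  PREDICT(B → ';' B) = { ';' }
  PREDICT(B → '/') = { '/' }
T has a single production, so nothing to check there.

All predict sets are disjoint. The grammar IS LL(1).

Answer: Yes, the grammar is LL(1).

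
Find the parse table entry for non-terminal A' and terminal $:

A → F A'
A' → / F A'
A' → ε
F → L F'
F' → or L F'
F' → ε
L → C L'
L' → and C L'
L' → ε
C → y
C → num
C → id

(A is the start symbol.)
A' → ε

To find M[A', $], we find productions for A' where $ is in the predict set (PREDICT(N → α) = (FIRST(α) \ {ε}) ∪ (FOLLOW(N) if α ⇒* ε)).

Relevant sets:
  FOLLOW(A') = { $ }

A' → / F A': PREDICT = { '/' }
A' → ε: PREDICT = { $ }
  $ is in predict set, so this production goes in M[A', $]

M[A', $] = A' → ε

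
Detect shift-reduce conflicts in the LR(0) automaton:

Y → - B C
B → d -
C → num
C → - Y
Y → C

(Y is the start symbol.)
No shift-reduce conflicts

A shift-reduce conflict occurs when an LR(0) state has both:
  - a complete (reduce) item [A → α .] (dot at the end), and
  - a shift item [B → β . c γ] (dot before a terminal).

Augment with Y' → Y and build the canonical LR(0) collection (I0 = CLOSURE({[Y' → . Y]}), then GOTO on every symbol after a dot until no new states appear). It has 11 states:
  I0: { [C → . - Y], [C → . num], [Y → . - B C], [Y → . C], [Y' → . Y] }  — shift
  I1: { [B → . d -], [C → - . Y], [C → . - Y], [C → . num], [Y → - . B C], [Y → . - B C], [Y → . C] }  — shift
  I2: { [Y → C .] }  — reduce
  I3: { [Y' → Y .] }  — accept
  I4: { [C → num .] }  — reduce
  I5: { [C → . - Y], [C → . num], [Y → - B . C] }  — shift
  I6: { [C → - Y .] }  — reduce
  I7: { [B → d . -] }  — shift
  I8: { [B → d - .] }  — reduce
  I9: { [C → - . Y], [C → . - Y], [C → . num], [Y → . - B C], [Y → . C] }  — shift
  I10: { [Y → - B C .] }  — reduce

No state contains both a complete item and a shift item.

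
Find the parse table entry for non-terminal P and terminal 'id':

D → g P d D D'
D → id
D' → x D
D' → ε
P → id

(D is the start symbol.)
P → id

To find M[P, 'id'], we find productions for P where 'id' is in the predict set (PREDICT(N → α) = (FIRST(α) \ {ε}) ∪ (FOLLOW(N) if α ⇒* ε)).

P → id: PREDICT = { 'id' }
  'id' is in predict set, so this production goes in M[P, 'id']

M[P, 'id'] = P → id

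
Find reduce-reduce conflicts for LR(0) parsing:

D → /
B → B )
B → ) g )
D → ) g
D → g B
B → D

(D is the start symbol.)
Augment with D' → D and build the canonical LR(0) collection (I0 = CLOSURE({[D' → . D]}), then GOTO on every symbol after a dot until no new states appear). It has 12 states:
  I0: { [D → . ) g], [D → . /], [D → . g B], [D' → . D] }  — shift
  I1: { [D → ) . g] }  — shift
  I2: { [D → / .] }  — reduce
  I3: { [D' → D .] }  — accept
  I4: { [B → . ) g )], [B → . B )], [B → . D], [D → . ) g], [D → . /], [D → . g B], [D → g . B] }  — shift
  I5: { [B → ) . g )], [D → ) . g] }  — shift
  I6: { [B → B . )], [D → g B .] }  — shift, reduce
  I7: { [B → D .] }  — reduce
  I8: { [B → B ) .] }  — reduce
  I9: { [B → ) g . )], [D → ) g .] }  — shift, reduce
  I10: { [B → ) g ) .] }  — reduce
  I11: { [D → ) g .] }  — reduce

No state contains more than one complete item.

Answer: No reduce-reduce conflicts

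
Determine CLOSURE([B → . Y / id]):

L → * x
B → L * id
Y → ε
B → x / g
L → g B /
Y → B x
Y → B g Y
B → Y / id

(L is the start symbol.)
Start with: [B → . Y / id]
  [B → . Y / id] has the dot before Y: add [Y → .], [Y → . B x], [Y → . B g Y]
  [Y → . B x] has the dot before B: add [B → . L * id], [B → . x / g]
  [B → . L * id] has the dot before L: add [L → . * x], [L → . g B /]
No further items can be added.

CLOSURE = { [B → . L * id], [B → . Y / id], [B → . x / g], [L → . * x], [L → . g B /], [Y → . B g Y], [Y → . B x], [Y → .] }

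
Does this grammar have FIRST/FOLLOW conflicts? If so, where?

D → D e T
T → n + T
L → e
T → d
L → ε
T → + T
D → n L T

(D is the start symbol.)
No FIRST/FOLLOW conflicts.

Nullable non-terminals: L.

L: nullable alternative(s) L → ε; FOLLOW(L) = { '+', 'd', 'n' }
  L → e: FIRST \ {ε} = { 'e' } — disjoint from FOLLOW(L)
  L → ε: FIRST \ {ε} = { } — this is the only nullable alternative, skip

D, T have no nullable alternative, so no FIRST/FOLLOW check is needed there.

No FIRST/FOLLOW conflicts found.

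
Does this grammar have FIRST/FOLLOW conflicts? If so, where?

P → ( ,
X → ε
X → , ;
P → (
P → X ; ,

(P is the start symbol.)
A FIRST/FOLLOW conflict occurs when a non-terminal N has a nullable alternative N → β (β ⇒* ε) and another alternative N → α with FIRST(α) ∩ FOLLOW(N) ≠ ∅: on such a lookahead the parser cannot decide between expanding α and letting N vanish via β.

Nullable non-terminals: X.

X: nullable alternative(s) X → ε; FOLLOW(X) = { ';' }
  X → ε: FIRST \ {ε} = { } — this is the only nullable alternative, skip
  X → , ;: FIRST \ {ε} = { ',' } — disjoint from FOLLOW(X)

P has no nullable alternative, so no FIRST/FOLLOW check is needed there.

No FIRST/FOLLOW conflicts found.

Answer: No FIRST/FOLLOW conflicts.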